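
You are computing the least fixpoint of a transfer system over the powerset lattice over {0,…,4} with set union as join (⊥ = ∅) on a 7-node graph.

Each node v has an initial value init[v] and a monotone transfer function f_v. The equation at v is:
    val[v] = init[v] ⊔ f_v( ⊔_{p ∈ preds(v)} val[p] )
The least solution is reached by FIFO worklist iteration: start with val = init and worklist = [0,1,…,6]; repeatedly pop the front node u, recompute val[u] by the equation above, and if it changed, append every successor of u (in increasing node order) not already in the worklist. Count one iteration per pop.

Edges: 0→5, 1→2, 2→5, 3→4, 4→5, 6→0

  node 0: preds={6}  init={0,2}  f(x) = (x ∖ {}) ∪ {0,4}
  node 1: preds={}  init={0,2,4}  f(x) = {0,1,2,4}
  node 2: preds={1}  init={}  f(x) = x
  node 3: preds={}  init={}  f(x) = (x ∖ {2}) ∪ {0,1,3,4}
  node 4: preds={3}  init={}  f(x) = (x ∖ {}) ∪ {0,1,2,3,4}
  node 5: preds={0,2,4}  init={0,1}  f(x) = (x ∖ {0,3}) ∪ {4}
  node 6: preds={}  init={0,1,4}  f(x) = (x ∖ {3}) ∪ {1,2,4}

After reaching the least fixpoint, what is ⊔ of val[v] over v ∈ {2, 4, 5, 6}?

Worklist (8 pops):
  #1 pop 0: in={0,1,4} → {0,1,2,4} (was {0,2}); enqueue []
  #2 pop 1: in={} → {0,1,2,4} (was {0,2,4}); enqueue []
  #3 pop 2: in={0,1,2,4} → {0,1,2,4} (was {}); enqueue []
  #4 pop 3: in={} → {0,1,3,4} (was {}); enqueue []
  #5 pop 4: in={0,1,3,4} → {0,1,2,3,4} (was {}); enqueue []
  #6 pop 5: in={0,1,2,3,4} → {0,1,2,4} (was {0,1}); enqueue []
  #7 pop 6: in={} → {0,1,2,4} (was {0,1,4}); enqueue [0]
  #8 pop 0: in={0,1,2,4} → {0,1,2,4} (no change)

Fixpoint:
  val[0] = {0,1,2,4}
  val[1] = {0,1,2,4}
  val[2] = {0,1,2,4}
  val[3] = {0,1,3,4}
  val[4] = {0,1,2,3,4}
  val[5] = {0,1,2,4}
  val[6] = {0,1,2,4}

{0,1,2,3,4}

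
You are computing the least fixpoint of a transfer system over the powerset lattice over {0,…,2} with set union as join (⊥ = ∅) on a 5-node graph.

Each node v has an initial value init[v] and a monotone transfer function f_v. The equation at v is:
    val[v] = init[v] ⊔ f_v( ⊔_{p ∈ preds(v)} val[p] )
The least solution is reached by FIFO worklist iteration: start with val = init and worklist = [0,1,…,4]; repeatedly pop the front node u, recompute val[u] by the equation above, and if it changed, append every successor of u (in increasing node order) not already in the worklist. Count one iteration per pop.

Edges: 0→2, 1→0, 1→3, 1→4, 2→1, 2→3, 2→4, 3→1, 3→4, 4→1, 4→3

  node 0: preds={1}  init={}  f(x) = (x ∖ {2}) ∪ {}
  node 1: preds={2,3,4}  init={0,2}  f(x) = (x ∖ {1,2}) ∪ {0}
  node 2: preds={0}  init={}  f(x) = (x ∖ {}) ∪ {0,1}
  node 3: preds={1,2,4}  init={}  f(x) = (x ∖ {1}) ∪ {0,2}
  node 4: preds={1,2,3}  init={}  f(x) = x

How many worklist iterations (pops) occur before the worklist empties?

Trace (7 dequeues):
  [1] u=0 | in {0,2} | out {0} | prev {} | push {}
  [2] u=1 | in {} | out {0,2} | ==
  [3] u=2 | in {0} | out {0,1} | prev {} | push {1}
  [4] u=3 | in {0,1,2} | out {0,2} | prev {} | push {}
  [5] u=4 | in {0,1,2} | out {0,1,2} | prev {} | push {3}
  [6] u=1 | in {0,1,2} | out {0,2} | ==
  [7] u=3 | in {0,1,2} | out {0,2} | ==

Converged values:
  [0] {0}
  [1] {0,2}
  [2] {0,1}
  [3] {0,2}
  [4] {0,1,2}

7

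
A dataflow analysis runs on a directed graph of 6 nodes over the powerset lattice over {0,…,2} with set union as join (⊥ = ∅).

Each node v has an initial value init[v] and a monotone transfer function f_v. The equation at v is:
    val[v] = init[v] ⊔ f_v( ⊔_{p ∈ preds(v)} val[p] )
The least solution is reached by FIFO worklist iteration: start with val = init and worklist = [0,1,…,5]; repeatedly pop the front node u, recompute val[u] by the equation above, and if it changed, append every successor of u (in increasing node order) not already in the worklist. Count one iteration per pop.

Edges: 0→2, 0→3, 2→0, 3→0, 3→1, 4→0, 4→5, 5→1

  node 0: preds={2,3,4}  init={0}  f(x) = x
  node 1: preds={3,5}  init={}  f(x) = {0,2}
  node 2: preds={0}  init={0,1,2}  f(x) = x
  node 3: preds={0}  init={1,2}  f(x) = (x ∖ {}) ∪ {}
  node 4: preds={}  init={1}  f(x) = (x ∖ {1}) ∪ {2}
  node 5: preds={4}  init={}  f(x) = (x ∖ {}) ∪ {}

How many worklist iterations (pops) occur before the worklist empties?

Worklist (8 pops):
  #1 pop 0: in={0,1,2} → {0,1,2} (was {0}); enqueue []
  #2 pop 1: in={1,2} → {0,2} (was {}); enqueue []
  #3 pop 2: in={0,1,2} → {0,1,2} (no change)
  #4 pop 3: in={0,1,2} → {0,1,2} (was {1,2}); enqueue [0,1]
  #5 pop 4: in={} → {1,2} (was {1}); enqueue []
  #6 pop 5: in={1,2} → {1,2} (was {}); enqueue []
  #7 pop 0: in={0,1,2} → {0,1,2} (no change)
  #8 pop 1: in={0,1,2} → {0,2} (no change)

Fixpoint:
  val[0] = {0,1,2}
  val[1] = {0,2}
  val[2] = {0,1,2}
  val[3] = {0,1,2}
  val[4] = {1,2}
  val[5] = {1,2}

8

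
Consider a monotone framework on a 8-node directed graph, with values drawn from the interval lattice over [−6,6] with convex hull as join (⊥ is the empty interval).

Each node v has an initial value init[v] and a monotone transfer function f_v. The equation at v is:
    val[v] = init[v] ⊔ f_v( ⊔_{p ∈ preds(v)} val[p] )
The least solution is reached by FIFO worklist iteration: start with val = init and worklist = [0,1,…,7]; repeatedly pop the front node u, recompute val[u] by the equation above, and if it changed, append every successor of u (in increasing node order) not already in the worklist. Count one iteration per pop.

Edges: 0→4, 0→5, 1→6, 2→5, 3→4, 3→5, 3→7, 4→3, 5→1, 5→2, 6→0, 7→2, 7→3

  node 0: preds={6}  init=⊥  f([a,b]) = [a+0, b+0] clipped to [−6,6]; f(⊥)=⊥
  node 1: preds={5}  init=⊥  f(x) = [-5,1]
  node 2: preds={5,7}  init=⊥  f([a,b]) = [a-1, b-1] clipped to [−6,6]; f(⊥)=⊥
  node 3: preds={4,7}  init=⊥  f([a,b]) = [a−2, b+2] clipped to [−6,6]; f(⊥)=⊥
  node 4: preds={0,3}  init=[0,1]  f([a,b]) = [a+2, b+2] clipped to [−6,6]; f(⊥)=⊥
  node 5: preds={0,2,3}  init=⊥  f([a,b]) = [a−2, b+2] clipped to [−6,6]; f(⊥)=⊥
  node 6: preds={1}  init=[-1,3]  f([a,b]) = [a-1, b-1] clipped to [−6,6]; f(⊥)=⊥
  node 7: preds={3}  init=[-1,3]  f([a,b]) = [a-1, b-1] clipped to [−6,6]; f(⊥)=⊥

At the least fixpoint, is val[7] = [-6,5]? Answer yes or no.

yes

Trace (18 dequeues):
  [1] u=0 | in [-1,3] | out [-1,3] | prev ⊥ | push {}
  [2] u=1 | in ⊥ | out [-5,1] | prev ⊥ | push {}
  [3] u=2 | in [-1,3] | out [-2,2] | prev ⊥ | push {}
  [4] u=3 | in [-1,3] | out [-3,5] | prev ⊥ | push {}
  [5] u=4 | in [-3,5] | out [-1,6] | prev [0,1] | push {3}
  [6] u=5 | in [-3,5] | out [-5,6] | prev ⊥ | push {1,2}
  [7] u=6 | in [-5,1] | out [-6,3] | prev [-1,3] | push {0}
  [8] u=7 | in [-3,5] | out [-4,4] | prev [-1,3] | push {}
  [9] u=3 | in [-4,6] | out [-6,6] | prev [-3,5] | push {4,5,7}
  [10] u=1 | in [-5,6] | out [-5,1] | ==
  [11] u=2 | in [-5,6] | out [-6,5] | prev [-2,2] | push {}
  [12] u=0 | in [-6,3] | out [-6,3] | prev [-1,3] | push {}
  [13] u=4 | in [-6,6] | out [-4,6] | prev [-1,6] | push {3}
  [14] u=5 | in [-6,6] | out [-6,6] | prev [-5,6] | push {1,2}
  [15] u=7 | in [-6,6] | out [-6,5] | prev [-4,4] | push {}
  [16] u=3 | in [-6,6] | out [-6,6] | ==
  [17] u=1 | in [-6,6] | out [-5,1] | ==
  [18] u=2 | in [-6,6] | out [-6,5] | ==

Converged values:
  [0] [-6,3]
  [1] [-5,1]
  [2] [-6,5]
  [3] [-6,6]
  [4] [-4,6]
  [5] [-6,6]
  [6] [-6,3]
  [7] [-6,5]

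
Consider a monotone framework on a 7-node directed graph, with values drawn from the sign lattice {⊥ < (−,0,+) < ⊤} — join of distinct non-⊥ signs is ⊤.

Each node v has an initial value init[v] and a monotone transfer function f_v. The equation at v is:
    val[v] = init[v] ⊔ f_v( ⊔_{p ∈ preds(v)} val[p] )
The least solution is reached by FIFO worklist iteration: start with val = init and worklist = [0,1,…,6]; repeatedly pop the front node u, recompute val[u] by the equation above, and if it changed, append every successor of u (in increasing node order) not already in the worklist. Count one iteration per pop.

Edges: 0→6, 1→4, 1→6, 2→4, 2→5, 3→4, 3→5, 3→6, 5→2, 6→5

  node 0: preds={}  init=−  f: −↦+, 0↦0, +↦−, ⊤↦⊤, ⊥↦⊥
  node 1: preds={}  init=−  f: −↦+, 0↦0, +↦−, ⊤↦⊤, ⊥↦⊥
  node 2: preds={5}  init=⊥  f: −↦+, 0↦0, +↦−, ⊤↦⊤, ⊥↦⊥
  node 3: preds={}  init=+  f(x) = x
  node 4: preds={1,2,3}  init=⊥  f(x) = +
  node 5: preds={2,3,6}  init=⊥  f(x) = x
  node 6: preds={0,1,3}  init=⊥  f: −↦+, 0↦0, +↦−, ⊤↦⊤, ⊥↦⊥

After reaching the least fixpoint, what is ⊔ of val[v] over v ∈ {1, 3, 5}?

⊤

Trace (13 dequeues):
  [1] u=0 | in ⊥ | out − | ==
  [2] u=1 | in ⊥ | out − | ==
  [3] u=2 | in ⊥ | out ⊥ | ==
  [4] u=3 | in ⊥ | out + | ==
  [5] u=4 | in ⊤ | out + | prev ⊥ | push {}
  [6] u=5 | in + | out + | prev ⊥ | push {2}
  [7] u=6 | in ⊤ | out ⊤ | prev ⊥ | push {5}
  [8] u=2 | in + | out − | prev ⊥ | push {4}
  [9] u=5 | in ⊤ | out ⊤ | prev + | push {2}
  [10] u=4 | in ⊤ | out + | ==
  [11] u=2 | in ⊤ | out ⊤ | prev − | push {4,5}
  [12] u=4 | in ⊤ | out + | ==
  [13] u=5 | in ⊤ | out ⊤ | ==

Converged values:
  [0] −
  [1] −
  [2] ⊤
  [3] +
  [4] +
  [5] ⊤
  [6] ⊤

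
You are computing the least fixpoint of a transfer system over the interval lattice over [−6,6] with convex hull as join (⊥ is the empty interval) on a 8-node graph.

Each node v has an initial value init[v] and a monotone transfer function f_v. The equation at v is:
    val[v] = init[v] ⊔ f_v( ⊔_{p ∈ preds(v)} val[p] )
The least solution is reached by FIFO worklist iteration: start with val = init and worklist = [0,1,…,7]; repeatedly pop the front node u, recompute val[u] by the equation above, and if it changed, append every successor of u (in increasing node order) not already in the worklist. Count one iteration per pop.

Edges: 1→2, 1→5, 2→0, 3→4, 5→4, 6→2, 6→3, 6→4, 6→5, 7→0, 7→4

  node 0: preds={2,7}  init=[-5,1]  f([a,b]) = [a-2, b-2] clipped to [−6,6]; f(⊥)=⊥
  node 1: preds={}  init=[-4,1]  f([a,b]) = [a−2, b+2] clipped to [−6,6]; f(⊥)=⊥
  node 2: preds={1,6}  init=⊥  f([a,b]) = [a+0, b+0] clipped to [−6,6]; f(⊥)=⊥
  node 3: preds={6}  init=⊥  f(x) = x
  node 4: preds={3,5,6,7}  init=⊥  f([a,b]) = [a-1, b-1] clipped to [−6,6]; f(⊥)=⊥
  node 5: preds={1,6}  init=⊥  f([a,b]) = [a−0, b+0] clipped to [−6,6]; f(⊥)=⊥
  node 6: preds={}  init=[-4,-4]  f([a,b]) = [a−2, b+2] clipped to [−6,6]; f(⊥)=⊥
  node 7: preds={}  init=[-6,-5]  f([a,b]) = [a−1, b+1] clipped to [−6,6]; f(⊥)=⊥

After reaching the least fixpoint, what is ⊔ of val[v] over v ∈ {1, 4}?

Trace (10 dequeues):
  [1] u=0 | in [-6,-5] | out [-6,1] | prev [-5,1] | push {}
  [2] u=1 | in ⊥ | out [-4,1] | ==
  [3] u=2 | in [-4,1] | out [-4,1] | prev ⊥ | push {0}
  [4] u=3 | in [-4,-4] | out [-4,-4] | prev ⊥ | push {}
  [5] u=4 | in [-6,-4] | out [-6,-5] | prev ⊥ | push {}
  [6] u=5 | in [-4,1] | out [-4,1] | prev ⊥ | push {4}
  [7] u=6 | in ⊥ | out [-4,-4] | ==
  [8] u=7 | in ⊥ | out [-6,-5] | ==
  [9] u=0 | in [-6,1] | out [-6,1] | ==
  [10] u=4 | in [-6,1] | out [-6,0] | prev [-6,-5] | push {}

Converged values:
  [0] [-6,1]
  [1] [-4,1]
  [2] [-4,1]
  [3] [-4,-4]
  [4] [-6,0]
  [5] [-4,1]
  [6] [-4,-4]
  [7] [-6,-5]

[-6,1]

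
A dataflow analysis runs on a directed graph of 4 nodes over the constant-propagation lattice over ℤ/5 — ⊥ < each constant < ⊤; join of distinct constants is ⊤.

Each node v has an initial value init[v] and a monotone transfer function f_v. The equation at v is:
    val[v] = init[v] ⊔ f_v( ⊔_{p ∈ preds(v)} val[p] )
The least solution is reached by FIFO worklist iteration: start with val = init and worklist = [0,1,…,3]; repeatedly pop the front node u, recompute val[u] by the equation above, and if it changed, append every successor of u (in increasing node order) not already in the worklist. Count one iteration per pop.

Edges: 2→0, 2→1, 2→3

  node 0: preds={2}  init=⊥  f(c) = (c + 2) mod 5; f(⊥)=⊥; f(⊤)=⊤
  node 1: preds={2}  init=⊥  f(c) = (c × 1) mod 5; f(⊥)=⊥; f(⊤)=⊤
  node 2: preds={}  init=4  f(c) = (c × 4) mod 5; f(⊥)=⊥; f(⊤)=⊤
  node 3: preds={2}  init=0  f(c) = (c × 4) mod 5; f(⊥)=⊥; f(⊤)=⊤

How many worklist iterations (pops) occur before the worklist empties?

4

Trace (4 dequeues):
  [1] u=0 | in 4 | out 1 | prev ⊥ | push {}
  [2] u=1 | in 4 | out 4 | prev ⊥ | push {}
  [3] u=2 | in ⊥ | out 4 | ==
  [4] u=3 | in 4 | out ⊤ | prev 0 | push {}

Converged values:
  [0] 1
  [1] 4
  [2] 4
  [3] ⊤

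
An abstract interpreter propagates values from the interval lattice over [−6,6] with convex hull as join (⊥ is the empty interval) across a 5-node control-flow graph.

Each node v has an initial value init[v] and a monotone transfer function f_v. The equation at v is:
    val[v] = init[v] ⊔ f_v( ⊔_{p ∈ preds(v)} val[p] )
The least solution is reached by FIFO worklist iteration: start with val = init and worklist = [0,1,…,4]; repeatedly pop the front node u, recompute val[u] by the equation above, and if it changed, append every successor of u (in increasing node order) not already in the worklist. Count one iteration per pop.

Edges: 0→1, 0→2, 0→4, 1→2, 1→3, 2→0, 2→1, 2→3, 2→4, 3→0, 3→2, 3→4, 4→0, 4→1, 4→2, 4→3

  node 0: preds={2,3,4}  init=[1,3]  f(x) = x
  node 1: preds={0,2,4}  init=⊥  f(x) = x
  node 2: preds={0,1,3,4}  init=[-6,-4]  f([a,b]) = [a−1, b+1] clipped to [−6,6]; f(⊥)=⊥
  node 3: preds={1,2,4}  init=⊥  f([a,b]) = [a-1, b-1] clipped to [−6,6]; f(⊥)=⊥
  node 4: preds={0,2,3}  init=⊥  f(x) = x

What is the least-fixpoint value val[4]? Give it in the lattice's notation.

Trace (20 dequeues):
  [1] u=0 | in [-6,-4] | out [-6,3] | prev [1,3] | push {}
  [2] u=1 | in [-6,3] | out [-6,3] | prev ⊥ | push {}
  [3] u=2 | in [-6,3] | out [-6,4] | prev [-6,-4] | push {0,1}
  [4] u=3 | in [-6,4] | out [-6,3] | prev ⊥ | push {2}
  [5] u=4 | in [-6,4] | out [-6,4] | prev ⊥ | push {3}
  [6] u=0 | in [-6,4] | out [-6,4] | prev [-6,3] | push {4}
  [7] u=1 | in [-6,4] | out [-6,4] | prev [-6,3] | push {}
  [8] u=2 | in [-6,4] | out [-6,5] | prev [-6,4] | push {0,1}
  [9] u=3 | in [-6,5] | out [-6,4] | prev [-6,3] | push {2}
  [10] u=4 | in [-6,5] | out [-6,5] | prev [-6,4] | push {3}
  [11] u=0 | in [-6,5] | out [-6,5] | prev [-6,4] | push {4}
  [12] u=1 | in [-6,5] | out [-6,5] | prev [-6,4] | push {}
  [13] u=2 | in [-6,5] | out [-6,6] | prev [-6,5] | push {0,1}
  [14] u=3 | in [-6,6] | out [-6,5] | prev [-6,4] | push {2}
  [15] u=4 | in [-6,6] | out [-6,6] | prev [-6,5] | push {3}
  [16] u=0 | in [-6,6] | out [-6,6] | prev [-6,5] | push {4}
  [17] u=1 | in [-6,6] | out [-6,6] | prev [-6,5] | push {}
  [18] u=2 | in [-6,6] | out [-6,6] | ==
  [19] u=3 | in [-6,6] | out [-6,5] | ==
  [20] u=4 | in [-6,6] | out [-6,6] | ==

Converged values:
  [0] [-6,6]
  [1] [-6,6]
  [2] [-6,6]
  [3] [-6,5]
  [4] [-6,6]

[-6,6]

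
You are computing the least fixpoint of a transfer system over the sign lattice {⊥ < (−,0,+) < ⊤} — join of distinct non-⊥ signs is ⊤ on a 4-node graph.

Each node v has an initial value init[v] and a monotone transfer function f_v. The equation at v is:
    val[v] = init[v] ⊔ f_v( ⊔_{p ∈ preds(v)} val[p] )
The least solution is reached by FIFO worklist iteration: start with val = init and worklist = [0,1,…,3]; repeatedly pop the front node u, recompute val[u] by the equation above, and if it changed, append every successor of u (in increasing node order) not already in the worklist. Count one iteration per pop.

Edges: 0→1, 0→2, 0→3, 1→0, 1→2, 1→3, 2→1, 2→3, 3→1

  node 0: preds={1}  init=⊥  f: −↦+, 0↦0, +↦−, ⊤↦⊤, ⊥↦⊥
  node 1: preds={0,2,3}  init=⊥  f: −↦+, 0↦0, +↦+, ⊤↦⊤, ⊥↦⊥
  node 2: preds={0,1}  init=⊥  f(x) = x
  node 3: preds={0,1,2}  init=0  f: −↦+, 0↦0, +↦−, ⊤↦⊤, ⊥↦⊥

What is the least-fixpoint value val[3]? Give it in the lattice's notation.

0

Trace (8 dequeues):
  [1] u=0 | in ⊥ | out ⊥ | ==
  [2] u=1 | in 0 | out 0 | prev ⊥ | push {0}
  [3] u=2 | in 0 | out 0 | prev ⊥ | push {1}
  [4] u=3 | in 0 | out 0 | ==
  [5] u=0 | in 0 | out 0 | prev ⊥ | push {2,3}
  [6] u=1 | in 0 | out 0 | ==
  [7] u=2 | in 0 | out 0 | ==
  [8] u=3 | in 0 | out 0 | ==

Converged values:
  [0] 0
  [1] 0
  [2] 0
  [3] 0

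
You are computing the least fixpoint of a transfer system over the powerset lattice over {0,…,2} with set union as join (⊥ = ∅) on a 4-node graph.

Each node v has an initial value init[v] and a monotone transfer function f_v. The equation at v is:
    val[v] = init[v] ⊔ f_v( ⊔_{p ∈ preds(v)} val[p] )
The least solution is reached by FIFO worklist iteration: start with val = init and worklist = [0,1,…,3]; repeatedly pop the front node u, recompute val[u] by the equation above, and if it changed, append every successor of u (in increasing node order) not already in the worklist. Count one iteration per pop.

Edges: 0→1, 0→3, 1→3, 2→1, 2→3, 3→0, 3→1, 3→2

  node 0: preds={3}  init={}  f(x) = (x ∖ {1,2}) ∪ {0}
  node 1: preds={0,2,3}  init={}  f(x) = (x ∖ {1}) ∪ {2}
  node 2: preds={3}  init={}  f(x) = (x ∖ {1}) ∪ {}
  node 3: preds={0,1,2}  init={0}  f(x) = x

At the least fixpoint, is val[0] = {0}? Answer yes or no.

Trace (9 dequeues):
  [1] u=0 | in {0} | out {0} | prev {} | push {}
  [2] u=1 | in {0} | out {0,2} | prev {} | push {}
  [3] u=2 | in {0} | out {0} | prev {} | push {1}
  [4] u=3 | in {0,2} | out {0,2} | prev {0} | push {0,2}
  [5] u=1 | in {0,2} | out {0,2} | ==
  [6] u=0 | in {0,2} | out {0} | ==
  [7] u=2 | in {0,2} | out {0,2} | prev {0} | push {1,3}
  [8] u=1 | in {0,2} | out {0,2} | ==
  [9] u=3 | in {0,2} | out {0,2} | ==

Converged values:
  [0] {0}
  [1] {0,2}
  [2] {0,2}
  [3] {0,2}

yes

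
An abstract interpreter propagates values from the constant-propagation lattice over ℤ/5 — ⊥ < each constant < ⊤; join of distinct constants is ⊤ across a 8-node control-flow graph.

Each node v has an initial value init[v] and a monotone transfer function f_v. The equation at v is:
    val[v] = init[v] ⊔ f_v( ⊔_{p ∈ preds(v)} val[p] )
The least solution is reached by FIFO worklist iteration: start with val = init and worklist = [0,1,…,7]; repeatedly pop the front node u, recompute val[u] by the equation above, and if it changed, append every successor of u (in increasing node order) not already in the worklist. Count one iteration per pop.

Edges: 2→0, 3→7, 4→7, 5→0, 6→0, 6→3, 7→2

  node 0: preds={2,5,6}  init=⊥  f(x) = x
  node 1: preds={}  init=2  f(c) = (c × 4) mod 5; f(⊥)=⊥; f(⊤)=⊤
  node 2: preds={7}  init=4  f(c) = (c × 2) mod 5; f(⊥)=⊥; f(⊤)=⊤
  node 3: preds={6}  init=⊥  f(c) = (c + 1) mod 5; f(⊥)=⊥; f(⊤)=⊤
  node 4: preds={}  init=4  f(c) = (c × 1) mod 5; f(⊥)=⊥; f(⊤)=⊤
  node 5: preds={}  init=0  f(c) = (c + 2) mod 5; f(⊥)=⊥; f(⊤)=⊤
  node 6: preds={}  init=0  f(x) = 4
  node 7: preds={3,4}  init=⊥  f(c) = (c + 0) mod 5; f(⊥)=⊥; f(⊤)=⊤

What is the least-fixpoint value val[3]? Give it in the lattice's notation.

⊤

Trace (13 dequeues):
  [1] u=0 | in ⊤ | out ⊤ | prev ⊥ | push {}
  [2] u=1 | in ⊥ | out 2 | ==
  [3] u=2 | in ⊥ | out 4 | ==
  [4] u=3 | in 0 | out 1 | prev ⊥ | push {}
  [5] u=4 | in ⊥ | out 4 | ==
  [6] u=5 | in ⊥ | out 0 | ==
  [7] u=6 | in ⊥ | out ⊤ | prev 0 | push {0,3}
  [8] u=7 | in ⊤ | out ⊤ | prev ⊥ | push {2}
  [9] u=0 | in ⊤ | out ⊤ | ==
  [10] u=3 | in ⊤ | out ⊤ | prev 1 | push {7}
  [11] u=2 | in ⊤ | out ⊤ | prev 4 | push {0}
  [12] u=7 | in ⊤ | out ⊤ | ==
  [13] u=0 | in ⊤ | out ⊤ | ==

Converged values:
  [0] ⊤
  [1] 2
  [2] ⊤
  [3] ⊤
  [4] 4
  [5] 0
  [6] ⊤
  [7] ⊤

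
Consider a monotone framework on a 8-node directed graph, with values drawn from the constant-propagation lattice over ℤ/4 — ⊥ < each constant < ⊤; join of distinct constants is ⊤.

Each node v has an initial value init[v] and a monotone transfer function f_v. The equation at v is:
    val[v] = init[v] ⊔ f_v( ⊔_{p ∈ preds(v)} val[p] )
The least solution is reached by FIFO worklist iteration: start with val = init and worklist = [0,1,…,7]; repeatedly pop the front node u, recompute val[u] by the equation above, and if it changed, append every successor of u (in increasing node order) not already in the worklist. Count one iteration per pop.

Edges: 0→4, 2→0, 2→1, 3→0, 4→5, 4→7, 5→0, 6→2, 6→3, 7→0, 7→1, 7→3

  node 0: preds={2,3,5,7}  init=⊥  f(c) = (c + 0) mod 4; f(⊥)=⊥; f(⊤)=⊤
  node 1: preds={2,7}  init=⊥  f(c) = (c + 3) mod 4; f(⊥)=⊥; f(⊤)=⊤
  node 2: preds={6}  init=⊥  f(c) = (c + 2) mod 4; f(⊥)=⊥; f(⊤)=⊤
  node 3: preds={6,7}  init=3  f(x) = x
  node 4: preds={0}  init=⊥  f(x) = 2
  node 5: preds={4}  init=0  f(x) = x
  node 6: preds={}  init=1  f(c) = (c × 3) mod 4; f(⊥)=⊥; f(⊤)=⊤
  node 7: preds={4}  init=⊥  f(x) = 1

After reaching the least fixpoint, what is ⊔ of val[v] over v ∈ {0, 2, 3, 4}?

⊤

Worklist (11 pops):
  #1 pop 0: in=⊤ → ⊤ (was ⊥); enqueue []
  #2 pop 1: in=⊥ → ⊥ (no change)
  #3 pop 2: in=1 → 3 (was ⊥); enqueue [0,1]
  #4 pop 3: in=1 → ⊤ (was 3); enqueue []
  #5 pop 4: in=⊤ → 2 (was ⊥); enqueue []
  #6 pop 5: in=2 → ⊤ (was 0); enqueue []
  #7 pop 6: in=⊥ → 1 (no change)
  #8 pop 7: in=2 → 1 (was ⊥); enqueue [3]
  #9 pop 0: in=⊤ → ⊤ (no change)
  #10 pop 1: in=⊤ → ⊤ (was ⊥); enqueue []
  #11 pop 3: in=1 → ⊤ (no change)

Fixpoint:
  val[0] = ⊤
  val[1] = ⊤
  val[2] = 3
  val[3] = ⊤
  val[4] = 2
  val[5] = ⊤
  val[6] = 1
  val[7] = 1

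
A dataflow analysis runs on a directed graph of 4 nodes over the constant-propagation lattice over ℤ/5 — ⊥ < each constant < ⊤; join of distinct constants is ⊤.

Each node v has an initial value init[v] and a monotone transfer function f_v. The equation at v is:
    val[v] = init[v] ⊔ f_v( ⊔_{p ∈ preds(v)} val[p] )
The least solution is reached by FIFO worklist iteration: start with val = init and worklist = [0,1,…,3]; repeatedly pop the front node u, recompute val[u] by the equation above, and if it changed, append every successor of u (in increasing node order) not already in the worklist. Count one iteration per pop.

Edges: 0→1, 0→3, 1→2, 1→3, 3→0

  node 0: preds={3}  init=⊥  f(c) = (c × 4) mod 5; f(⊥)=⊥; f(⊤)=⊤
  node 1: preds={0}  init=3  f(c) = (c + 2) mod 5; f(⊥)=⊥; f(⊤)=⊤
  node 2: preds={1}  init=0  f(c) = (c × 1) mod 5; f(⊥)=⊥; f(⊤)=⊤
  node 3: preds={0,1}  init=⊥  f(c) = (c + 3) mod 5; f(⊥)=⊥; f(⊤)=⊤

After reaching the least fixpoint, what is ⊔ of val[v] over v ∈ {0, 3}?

Iteration log — 11 steps:
  step 1. node 0  ⊔preds=⊥  new=⊥  stable
  step 2. node 1  ⊔preds=⊥  new=3  stable
  step 3. node 2  ⊔preds=3  new=⊤  old=0  +wl: 
  step 4. node 3  ⊔preds=3  new=1  old=⊥  +wl: 0
  step 5. node 0  ⊔preds=1  new=4  old=⊥  +wl: 1,3
  step 6. node 1  ⊔preds=4  new=⊤  old=3  +wl: 2
  step 7. node 3  ⊔preds=⊤  new=⊤  old=1  +wl: 0
  step 8. node 2  ⊔preds=⊤  new=⊤  stable
  step 9. node 0  ⊔preds=⊤  new=⊤  old=4  +wl: 1,3
  step 10. node 1  ⊔preds=⊤  new=⊤  stable
  step 11. node 3  ⊔preds=⊤  new=⊤  stable

Least fixpoint reached:
  node 0: ⊤
  node 1: ⊤
  node 2: ⊤
  node 3: ⊤

⊤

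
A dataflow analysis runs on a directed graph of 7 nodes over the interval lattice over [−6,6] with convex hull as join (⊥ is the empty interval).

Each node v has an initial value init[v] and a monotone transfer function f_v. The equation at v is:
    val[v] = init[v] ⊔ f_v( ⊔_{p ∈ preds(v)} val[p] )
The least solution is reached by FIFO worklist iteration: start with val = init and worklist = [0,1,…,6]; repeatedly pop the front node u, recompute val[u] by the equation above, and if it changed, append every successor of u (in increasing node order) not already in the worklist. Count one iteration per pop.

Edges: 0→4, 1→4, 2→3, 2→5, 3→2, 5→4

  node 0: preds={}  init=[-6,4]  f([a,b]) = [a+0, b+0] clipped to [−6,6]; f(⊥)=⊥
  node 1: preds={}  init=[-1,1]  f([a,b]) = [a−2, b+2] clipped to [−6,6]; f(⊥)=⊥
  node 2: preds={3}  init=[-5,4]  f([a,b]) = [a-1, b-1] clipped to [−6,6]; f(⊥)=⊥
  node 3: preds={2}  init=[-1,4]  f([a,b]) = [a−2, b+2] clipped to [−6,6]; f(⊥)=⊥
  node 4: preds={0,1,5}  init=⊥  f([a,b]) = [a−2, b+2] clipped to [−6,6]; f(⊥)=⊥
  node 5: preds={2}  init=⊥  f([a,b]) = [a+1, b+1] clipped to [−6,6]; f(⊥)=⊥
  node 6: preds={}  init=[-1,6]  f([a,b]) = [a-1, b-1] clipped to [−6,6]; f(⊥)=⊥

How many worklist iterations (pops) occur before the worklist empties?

12

Iteration log — 12 steps:
  step 1. node 0  ⊔preds=⊥  new=[-6,4]  stable
  step 2. node 1  ⊔preds=⊥  new=[-1,1]  stable
  step 3. node 2  ⊔preds=[-1,4]  new=[-5,4]  stable
  step 4. node 3  ⊔preds=[-5,4]  new=[-6,6]  old=[-1,4]  +wl: 2
  step 5. node 4  ⊔preds=[-6,4]  new=[-6,6]  old=⊥  +wl: 
  step 6. node 5  ⊔preds=[-5,4]  new=[-4,5]  old=⊥  +wl: 4
  step 7. node 6  ⊔preds=⊥  new=[-1,6]  stable
  step 8. node 2  ⊔preds=[-6,6]  new=[-6,5]  old=[-5,4]  +wl: 3,5
  step 9. node 4  ⊔preds=[-6,5]  new=[-6,6]  stable
  step 10. node 3  ⊔preds=[-6,5]  new=[-6,6]  stable
  step 11. node 5  ⊔preds=[-6,5]  new=[-5,6]  old=[-4,5]  +wl: 4
  step 12. node 4  ⊔preds=[-6,6]  new=[-6,6]  stable

Least fixpoint reached:
  node 0: [-6,4]
  node 1: [-1,1]
  node 2: [-6,5]
  node 3: [-6,6]
  node 4: [-6,6]
  node 5: [-5,6]
  node 6: [-1,6]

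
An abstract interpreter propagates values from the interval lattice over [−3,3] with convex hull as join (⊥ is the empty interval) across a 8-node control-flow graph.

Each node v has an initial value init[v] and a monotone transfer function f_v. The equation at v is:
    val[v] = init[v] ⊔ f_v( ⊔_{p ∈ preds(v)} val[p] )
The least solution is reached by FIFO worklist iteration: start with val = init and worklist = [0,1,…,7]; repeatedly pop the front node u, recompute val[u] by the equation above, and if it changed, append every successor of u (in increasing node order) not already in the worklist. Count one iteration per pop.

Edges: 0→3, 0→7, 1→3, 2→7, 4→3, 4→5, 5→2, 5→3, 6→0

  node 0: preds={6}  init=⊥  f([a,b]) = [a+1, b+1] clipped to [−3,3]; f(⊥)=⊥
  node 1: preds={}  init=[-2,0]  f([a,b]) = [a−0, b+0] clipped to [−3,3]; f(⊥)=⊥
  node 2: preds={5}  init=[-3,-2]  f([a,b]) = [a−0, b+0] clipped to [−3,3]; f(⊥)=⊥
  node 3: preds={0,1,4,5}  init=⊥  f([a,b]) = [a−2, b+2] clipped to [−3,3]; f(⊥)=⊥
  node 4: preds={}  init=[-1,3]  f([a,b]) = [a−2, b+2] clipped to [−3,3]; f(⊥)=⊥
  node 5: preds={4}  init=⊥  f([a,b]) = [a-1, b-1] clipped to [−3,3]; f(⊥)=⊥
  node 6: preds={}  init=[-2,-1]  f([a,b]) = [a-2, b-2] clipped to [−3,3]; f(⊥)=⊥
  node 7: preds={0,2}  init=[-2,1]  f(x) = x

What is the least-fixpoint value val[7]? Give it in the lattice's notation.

[-3,2]

Trace (11 dequeues):
  [1] u=0 | in [-2,-1] | out [-1,0] | prev ⊥ | push {}
  [2] u=1 | in ⊥ | out [-2,0] | ==
  [3] u=2 | in ⊥ | out [-3,-2] | ==
  [4] u=3 | in [-2,3] | out [-3,3] | prev ⊥ | push {}
  [5] u=4 | in ⊥ | out [-1,3] | ==
  [6] u=5 | in [-1,3] | out [-2,2] | prev ⊥ | push {2,3}
  [7] u=6 | in ⊥ | out [-2,-1] | ==
  [8] u=7 | in [-3,0] | out [-3,1] | prev [-2,1] | push {}
  [9] u=2 | in [-2,2] | out [-3,2] | prev [-3,-2] | push {7}
  [10] u=3 | in [-2,3] | out [-3,3] | ==
  [11] u=7 | in [-3,2] | out [-3,2] | prev [-3,1] | push {}

Converged values:
  [0] [-1,0]
  [1] [-2,0]
  [2] [-3,2]
  [3] [-3,3]
  [4] [-1,3]
  [5] [-2,2]
  [6] [-2,-1]
  [7] [-3,2]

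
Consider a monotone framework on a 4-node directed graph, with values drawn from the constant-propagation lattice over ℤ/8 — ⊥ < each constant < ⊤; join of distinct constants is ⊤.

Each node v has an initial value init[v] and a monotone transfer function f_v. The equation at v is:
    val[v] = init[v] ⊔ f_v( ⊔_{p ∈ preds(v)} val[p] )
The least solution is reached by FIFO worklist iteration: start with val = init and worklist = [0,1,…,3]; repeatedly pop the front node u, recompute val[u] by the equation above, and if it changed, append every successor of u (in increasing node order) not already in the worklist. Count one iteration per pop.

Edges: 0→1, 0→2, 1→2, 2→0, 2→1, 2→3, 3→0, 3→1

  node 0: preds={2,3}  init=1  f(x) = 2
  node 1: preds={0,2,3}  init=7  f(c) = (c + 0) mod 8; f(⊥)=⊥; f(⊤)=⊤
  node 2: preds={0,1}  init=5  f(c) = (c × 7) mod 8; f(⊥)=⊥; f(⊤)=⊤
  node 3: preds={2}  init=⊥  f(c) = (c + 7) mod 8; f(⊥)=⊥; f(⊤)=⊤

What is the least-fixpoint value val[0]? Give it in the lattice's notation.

Worklist (6 pops):
  #1 pop 0: in=5 → ⊤ (was 1); enqueue []
  #2 pop 1: in=⊤ → ⊤ (was 7); enqueue []
  #3 pop 2: in=⊤ → ⊤ (was 5); enqueue [0,1]
  #4 pop 3: in=⊤ → ⊤ (was ⊥); enqueue []
  #5 pop 0: in=⊤ → ⊤ (no change)
  #6 pop 1: in=⊤ → ⊤ (no change)

Fixpoint:
  val[0] = ⊤
  val[1] = ⊤
  val[2] = ⊤
  val[3] = ⊤

⊤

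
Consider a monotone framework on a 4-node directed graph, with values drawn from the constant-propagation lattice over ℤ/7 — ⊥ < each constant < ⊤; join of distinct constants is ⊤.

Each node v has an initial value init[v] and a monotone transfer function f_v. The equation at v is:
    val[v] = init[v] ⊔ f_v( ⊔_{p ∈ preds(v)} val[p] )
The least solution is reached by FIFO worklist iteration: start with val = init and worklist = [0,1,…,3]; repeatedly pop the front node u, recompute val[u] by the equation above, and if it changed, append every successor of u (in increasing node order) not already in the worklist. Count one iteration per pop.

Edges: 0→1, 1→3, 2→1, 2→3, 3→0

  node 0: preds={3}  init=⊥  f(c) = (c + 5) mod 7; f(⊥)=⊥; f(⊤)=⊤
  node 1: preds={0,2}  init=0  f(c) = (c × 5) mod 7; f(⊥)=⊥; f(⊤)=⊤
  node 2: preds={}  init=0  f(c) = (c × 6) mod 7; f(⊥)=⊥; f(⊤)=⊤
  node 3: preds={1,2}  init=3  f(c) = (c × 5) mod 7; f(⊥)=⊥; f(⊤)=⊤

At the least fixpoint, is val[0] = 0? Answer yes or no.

Worklist (6 pops):
  #1 pop 0: in=3 → 1 (was ⊥); enqueue []
  #2 pop 1: in=⊤ → ⊤ (was 0); enqueue []
  #3 pop 2: in=⊥ → 0 (no change)
  #4 pop 3: in=⊤ → ⊤ (was 3); enqueue [0]
  #5 pop 0: in=⊤ → ⊤ (was 1); enqueue [1]
  #6 pop 1: in=⊤ → ⊤ (no change)

Fixpoint:
  val[0] = ⊤
  val[1] = ⊤
  val[2] = 0
  val[3] = ⊤

no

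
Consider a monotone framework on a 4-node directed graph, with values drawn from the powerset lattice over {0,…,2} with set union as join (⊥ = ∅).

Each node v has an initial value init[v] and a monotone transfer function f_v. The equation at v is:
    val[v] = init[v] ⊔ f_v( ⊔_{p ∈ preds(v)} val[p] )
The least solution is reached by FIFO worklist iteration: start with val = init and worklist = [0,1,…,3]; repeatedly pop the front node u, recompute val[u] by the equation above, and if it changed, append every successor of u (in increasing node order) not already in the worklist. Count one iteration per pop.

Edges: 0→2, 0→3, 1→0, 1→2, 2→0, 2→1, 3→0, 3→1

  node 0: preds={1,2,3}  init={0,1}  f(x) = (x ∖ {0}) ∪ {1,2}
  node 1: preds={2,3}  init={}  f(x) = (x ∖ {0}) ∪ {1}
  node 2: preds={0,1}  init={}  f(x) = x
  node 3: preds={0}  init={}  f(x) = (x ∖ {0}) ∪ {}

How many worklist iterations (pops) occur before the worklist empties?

8

Trace (8 dequeues):
  [1] u=0 | in {} | out {0,1,2} | prev {0,1} | push {}
  [2] u=1 | in {} | out {1} | prev {} | push {0}
  [3] u=2 | in {0,1,2} | out {0,1,2} | prev {} | push {1}
  [4] u=3 | in {0,1,2} | out {1,2} | prev {} | push {}
  [5] u=0 | in {0,1,2} | out {0,1,2} | ==
  [6] u=1 | in {0,1,2} | out {1,2} | prev {1} | push {0,2}
  [7] u=0 | in {0,1,2} | out {0,1,2} | ==
  [8] u=2 | in {0,1,2} | out {0,1,2} | ==

Converged values:
  [0] {0,1,2}
  [1] {1,2}
  [2] {0,1,2}
  [3] {1,2}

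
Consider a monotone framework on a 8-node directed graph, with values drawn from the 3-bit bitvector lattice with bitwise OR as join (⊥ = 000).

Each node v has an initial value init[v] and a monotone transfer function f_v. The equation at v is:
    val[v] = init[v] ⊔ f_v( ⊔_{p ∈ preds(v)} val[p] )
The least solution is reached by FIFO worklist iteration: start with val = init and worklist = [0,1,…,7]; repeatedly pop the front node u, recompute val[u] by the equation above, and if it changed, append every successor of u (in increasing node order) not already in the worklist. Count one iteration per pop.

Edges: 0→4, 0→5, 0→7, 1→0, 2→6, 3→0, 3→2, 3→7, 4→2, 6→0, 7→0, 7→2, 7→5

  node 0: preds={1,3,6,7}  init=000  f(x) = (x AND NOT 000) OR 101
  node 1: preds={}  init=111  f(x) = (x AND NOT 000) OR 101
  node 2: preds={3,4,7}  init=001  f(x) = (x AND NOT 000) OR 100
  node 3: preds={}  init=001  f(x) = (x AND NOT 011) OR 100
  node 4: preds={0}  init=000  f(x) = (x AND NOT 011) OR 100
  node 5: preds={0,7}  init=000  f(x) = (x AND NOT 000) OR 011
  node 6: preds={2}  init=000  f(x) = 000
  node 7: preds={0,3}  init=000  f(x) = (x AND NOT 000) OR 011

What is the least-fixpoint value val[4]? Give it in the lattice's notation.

Iteration log — 12 steps:
  step 1. node 0  ⊔preds=111  new=111  old=000  +wl: 
  step 2. node 1  ⊔preds=000  new=111  stable
  step 3. node 2  ⊔preds=001  new=101  old=001  +wl: 
  step 4. node 3  ⊔preds=000  new=101  old=001  +wl: 0,2
  step 5. node 4  ⊔preds=111  new=100  old=000  +wl: 
  step 6. node 5  ⊔preds=111  new=111  old=000  +wl: 
  step 7. node 6  ⊔preds=101  new=000  stable
  step 8. node 7  ⊔preds=111  new=111  old=000  +wl: 5
  step 9. node 0  ⊔preds=111  new=111  stable
  step 10. node 2  ⊔preds=111  new=111  old=101  +wl: 6
  step 11. node 5  ⊔preds=111  new=111  stable
  step 12. node 6  ⊔preds=111  new=000  stable

Least fixpoint reached:
  node 0: 111
  node 1: 111
  node 2: 111
  node 3: 101
  node 4: 100
  node 5: 111
  node 6: 000
  node 7: 111

100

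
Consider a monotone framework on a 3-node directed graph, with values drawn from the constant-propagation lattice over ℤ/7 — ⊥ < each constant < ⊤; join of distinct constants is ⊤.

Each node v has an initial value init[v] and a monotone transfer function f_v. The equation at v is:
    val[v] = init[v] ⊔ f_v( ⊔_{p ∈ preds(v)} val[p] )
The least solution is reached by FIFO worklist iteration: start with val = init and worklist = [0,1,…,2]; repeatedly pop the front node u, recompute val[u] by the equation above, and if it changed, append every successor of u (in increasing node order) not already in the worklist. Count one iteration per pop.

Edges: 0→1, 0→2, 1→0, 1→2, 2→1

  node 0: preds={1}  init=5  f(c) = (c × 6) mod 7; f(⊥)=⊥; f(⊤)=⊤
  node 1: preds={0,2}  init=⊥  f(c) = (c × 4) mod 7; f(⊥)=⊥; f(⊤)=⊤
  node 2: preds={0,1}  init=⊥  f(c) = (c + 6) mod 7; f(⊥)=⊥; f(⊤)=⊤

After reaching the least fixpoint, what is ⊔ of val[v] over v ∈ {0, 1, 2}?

⊤

Worklist (7 pops):
  #1 pop 0: in=⊥ → 5 (no change)
  #2 pop 1: in=5 → 6 (was ⊥); enqueue [0]
  #3 pop 2: in=⊤ → ⊤ (was ⊥); enqueue [1]
  #4 pop 0: in=6 → ⊤ (was 5); enqueue [2]
  #5 pop 1: in=⊤ → ⊤ (was 6); enqueue [0]
  #6 pop 2: in=⊤ → ⊤ (no change)
  #7 pop 0: in=⊤ → ⊤ (no change)

Fixpoint:
  val[0] = ⊤
  val[1] = ⊤
  val[2] = ⊤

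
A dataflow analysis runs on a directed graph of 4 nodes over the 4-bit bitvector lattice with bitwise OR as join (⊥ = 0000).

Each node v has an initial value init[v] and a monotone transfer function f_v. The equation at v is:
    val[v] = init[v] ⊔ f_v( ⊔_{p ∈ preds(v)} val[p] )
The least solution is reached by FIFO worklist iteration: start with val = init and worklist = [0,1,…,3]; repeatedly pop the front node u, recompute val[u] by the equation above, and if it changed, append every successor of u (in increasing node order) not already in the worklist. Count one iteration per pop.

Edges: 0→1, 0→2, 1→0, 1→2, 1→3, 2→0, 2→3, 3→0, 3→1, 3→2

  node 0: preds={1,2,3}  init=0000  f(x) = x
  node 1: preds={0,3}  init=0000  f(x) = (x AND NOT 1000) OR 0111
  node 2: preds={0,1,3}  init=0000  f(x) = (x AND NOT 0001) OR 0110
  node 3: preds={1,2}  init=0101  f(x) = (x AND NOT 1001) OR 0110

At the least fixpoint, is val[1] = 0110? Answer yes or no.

no

Worklist (7 pops):
  #1 pop 0: in=0101 → 0101 (was 0000); enqueue []
  #2 pop 1: in=0101 → 0111 (was 0000); enqueue [0]
  #3 pop 2: in=0111 → 0110 (was 0000); enqueue []
  #4 pop 3: in=0111 → 0111 (was 0101); enqueue [1,2]
  #5 pop 0: in=0111 → 0111 (was 0101); enqueue []
  #6 pop 1: in=0111 → 0111 (no change)
  #7 pop 2: in=0111 → 0110 (no change)

Fixpoint:
  val[0] = 0111
  val[1] = 0111
  val[2] = 0110
  val[3] = 0111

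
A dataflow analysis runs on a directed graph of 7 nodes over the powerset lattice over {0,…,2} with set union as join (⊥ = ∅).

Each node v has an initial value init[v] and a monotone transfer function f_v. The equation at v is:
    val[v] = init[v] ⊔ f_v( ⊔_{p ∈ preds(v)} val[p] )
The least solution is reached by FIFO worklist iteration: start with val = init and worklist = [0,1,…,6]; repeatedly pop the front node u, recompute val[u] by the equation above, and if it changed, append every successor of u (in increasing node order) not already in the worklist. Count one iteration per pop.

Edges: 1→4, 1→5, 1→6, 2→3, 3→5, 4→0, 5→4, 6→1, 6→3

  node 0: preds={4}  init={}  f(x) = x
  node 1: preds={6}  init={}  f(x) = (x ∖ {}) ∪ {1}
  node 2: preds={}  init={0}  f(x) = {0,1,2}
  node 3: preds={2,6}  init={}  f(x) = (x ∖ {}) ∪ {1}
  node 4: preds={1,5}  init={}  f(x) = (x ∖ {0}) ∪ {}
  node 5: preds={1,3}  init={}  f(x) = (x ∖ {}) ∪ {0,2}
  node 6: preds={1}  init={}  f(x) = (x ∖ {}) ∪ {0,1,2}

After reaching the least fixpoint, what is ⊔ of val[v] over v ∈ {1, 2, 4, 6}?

{0,1,2}

Worklist (15 pops):
  #1 pop 0: in={} → {} (no change)
  #2 pop 1: in={} → {1} (was {}); enqueue []
  #3 pop 2: in={} → {0,1,2} (was {0}); enqueue []
  #4 pop 3: in={0,1,2} → {0,1,2} (was {}); enqueue []
  #5 pop 4: in={1} → {1} (was {}); enqueue [0]
  #6 pop 5: in={0,1,2} → {0,1,2} (was {}); enqueue [4]
  #7 pop 6: in={1} → {0,1,2} (was {}); enqueue [1,3]
  #8 pop 0: in={1} → {1} (was {}); enqueue []
  #9 pop 4: in={0,1,2} → {1,2} (was {1}); enqueue [0]
  #10 pop 1: in={0,1,2} → {0,1,2} (was {1}); enqueue [4,5,6]
  #11 pop 3: in={0,1,2} → {0,1,2} (no change)
  #12 pop 0: in={1,2} → {1,2} (was {1}); enqueue []
  #13 pop 4: in={0,1,2} → {1,2} (no change)
  #14 pop 5: in={0,1,2} → {0,1,2} (no change)
  #15 pop 6: in={0,1,2} → {0,1,2} (no change)

Fixpoint:
  val[0] = {1,2}
  val[1] = {0,1,2}
  val[2] = {0,1,2}
  val[3] = {0,1,2}
  val[4] = {1,2}
  val[5] = {0,1,2}
  val[6] = {0,1,2}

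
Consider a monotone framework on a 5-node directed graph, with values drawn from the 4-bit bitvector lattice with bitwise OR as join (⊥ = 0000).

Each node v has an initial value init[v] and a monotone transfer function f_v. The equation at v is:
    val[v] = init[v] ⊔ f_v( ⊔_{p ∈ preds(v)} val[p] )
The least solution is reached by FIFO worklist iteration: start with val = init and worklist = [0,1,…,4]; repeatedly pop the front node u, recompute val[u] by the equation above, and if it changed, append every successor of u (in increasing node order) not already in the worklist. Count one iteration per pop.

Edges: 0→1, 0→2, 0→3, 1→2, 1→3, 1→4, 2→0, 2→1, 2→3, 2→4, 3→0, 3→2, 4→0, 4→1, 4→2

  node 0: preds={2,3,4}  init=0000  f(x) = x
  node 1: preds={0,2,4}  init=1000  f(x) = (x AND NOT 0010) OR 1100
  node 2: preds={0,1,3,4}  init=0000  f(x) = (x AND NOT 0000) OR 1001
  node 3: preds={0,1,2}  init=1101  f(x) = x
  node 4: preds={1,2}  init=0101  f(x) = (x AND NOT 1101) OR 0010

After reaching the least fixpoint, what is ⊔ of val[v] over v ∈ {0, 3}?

1111

Worklist (13 pops):
  #1 pop 0: in=1101 → 1101 (was 0000); enqueue []
  #2 pop 1: in=1101 → 1101 (was 1000); enqueue []
  #3 pop 2: in=1101 → 1101 (was 0000); enqueue [0,1]
  #4 pop 3: in=1101 → 1101 (no change)
  #5 pop 4: in=1101 → 0111 (was 0101); enqueue [2]
  #6 pop 0: in=1111 → 1111 (was 1101); enqueue [3]
  #7 pop 1: in=1111 → 1101 (no change)
  #8 pop 2: in=1111 → 1111 (was 1101); enqueue [0,1,4]
  #9 pop 3: in=1111 → 1111 (was 1101); enqueue [2]
  #10 pop 0: in=1111 → 1111 (no change)
  #11 pop 1: in=1111 → 1101 (no change)
  #12 pop 4: in=1111 → 0111 (no change)
  #13 pop 2: in=1111 → 1111 (no change)

Fixpoint:
  val[0] = 1111
  val[1] = 1101
  val[2] = 1111
  val[3] = 1111
  val[4] = 0111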